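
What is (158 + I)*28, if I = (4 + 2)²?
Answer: 5432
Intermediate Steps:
I = 36 (I = 6² = 36)
(158 + I)*28 = (158 + 36)*28 = 194*28 = 5432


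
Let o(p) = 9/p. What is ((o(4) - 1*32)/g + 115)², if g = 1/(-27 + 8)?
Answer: 7403841/16 ≈ 4.6274e+5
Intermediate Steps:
g = -1/19 (g = 1/(-19) = -1/19 ≈ -0.052632)
((o(4) - 1*32)/g + 115)² = ((9/4 - 1*32)/(-1/19) + 115)² = ((9*(¼) - 32)*(-19) + 115)² = ((9/4 - 32)*(-19) + 115)² = (-119/4*(-19) + 115)² = (2261/4 + 115)² = (2721/4)² = 7403841/16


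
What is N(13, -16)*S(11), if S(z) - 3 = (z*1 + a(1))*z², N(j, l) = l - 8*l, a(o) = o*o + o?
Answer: 176512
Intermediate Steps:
a(o) = o + o² (a(o) = o² + o = o + o²)
N(j, l) = -7*l
S(z) = 3 + z²*(2 + z) (S(z) = 3 + (z*1 + 1*(1 + 1))*z² = 3 + (z + 1*2)*z² = 3 + (z + 2)*z² = 3 + (2 + z)*z² = 3 + z²*(2 + z))
N(13, -16)*S(11) = (-7*(-16))*(3 + 11³ + 2*11²) = 112*(3 + 1331 + 2*121) = 112*(3 + 1331 + 242) = 112*1576 = 176512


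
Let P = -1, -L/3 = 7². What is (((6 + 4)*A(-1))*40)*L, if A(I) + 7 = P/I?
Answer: 352800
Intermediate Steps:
L = -147 (L = -3*7² = -3*49 = -147)
A(I) = -7 - 1/I
(((6 + 4)*A(-1))*40)*L = (((6 + 4)*(-7 - 1/(-1)))*40)*(-147) = ((10*(-7 - 1*(-1)))*40)*(-147) = ((10*(-7 + 1))*40)*(-147) = ((10*(-6))*40)*(-147) = -60*40*(-147) = -2400*(-147) = 352800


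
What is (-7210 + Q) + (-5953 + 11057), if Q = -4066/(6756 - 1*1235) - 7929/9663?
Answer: -37478983535/17783141 ≈ -2107.6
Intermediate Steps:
Q = -27688589/17783141 (Q = -4066/(6756 - 1235) - 7929*1/9663 = -4066/5521 - 2643/3221 = -27688589/17783141 ≈ -1.5570)
(-7210 + Q) + (-5953 + 11057) = (-7210 - 27688589/17783141) + (-5953 + 11057) = -128244135199/17783141 + 5104 = -37478983535/17783141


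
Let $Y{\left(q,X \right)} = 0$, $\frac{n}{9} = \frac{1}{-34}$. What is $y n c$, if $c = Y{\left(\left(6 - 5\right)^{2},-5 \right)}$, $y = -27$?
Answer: $0$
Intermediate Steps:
$n = - \frac{9}{34}$ ($n = \frac{9}{-34} = 9 \left(- \frac{1}{34}\right) = - \frac{9}{34} \approx -0.26471$)
$c = 0$
$y n c = \left(-27\right) \left(- \frac{9}{34}\right) 0 = \frac{243}{34} \cdot 0 = 0$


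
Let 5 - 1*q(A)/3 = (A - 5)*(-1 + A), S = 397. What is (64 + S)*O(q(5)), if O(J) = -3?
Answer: -1383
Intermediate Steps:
q(A) = 15 - 3*(-1 + A)*(-5 + A) (q(A) = 15 - 3*(A - 5)*(-1 + A) = 15 - 3*(-5 + A)*(-1 + A) = 15 - 3*(-1 + A)*(-5 + A))
(64 + S)*O(q(5)) = (64 + 397)*(-3) = 461*(-3) = -1383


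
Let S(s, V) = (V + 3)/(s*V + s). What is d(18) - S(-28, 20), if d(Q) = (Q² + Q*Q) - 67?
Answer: 341651/588 ≈ 581.04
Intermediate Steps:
d(Q) = -67 + 2*Q² (d(Q) = (Q² + Q²) - 67 = 2*Q² - 67 = -67 + 2*Q²)
S(s, V) = (3 + V)/(s + V*s) (S(s, V) = (3 + V)/(V*s + s) = (3 + V)/(s + V*s))
d(18) - S(-28, 20) = (-67 + 2*18²) - (3 + 20)/((-28)*(1 + 20)) = (-67 + 2*324) - (-1)*23/(28*21) = (-67 + 648) - (-1)*23/(28*21) = 581 - 1*(-23/588) = 581 + 23/588 = 341651/588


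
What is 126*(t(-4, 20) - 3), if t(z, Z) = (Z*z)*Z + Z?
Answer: -199458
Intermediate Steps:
t(z, Z) = Z + z*Z**2 (t(z, Z) = z*Z**2 + Z = Z + z*Z**2)
126*(t(-4, 20) - 3) = 126*(20*(1 + 20*(-4)) - 3) = 126*(20*(1 - 80) - 3) = 126*(20*(-79) - 3) = 126*(-1580 - 3) = 126*(-1583) = -199458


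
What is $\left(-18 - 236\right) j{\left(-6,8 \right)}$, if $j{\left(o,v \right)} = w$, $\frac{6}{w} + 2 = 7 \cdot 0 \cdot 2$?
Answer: $762$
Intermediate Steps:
$w = -3$ ($w = \frac{6}{-2 + 7 \cdot 0 \cdot 2} = \frac{6}{-2 + 7 \cdot 0} = \frac{6}{-2 + 0} = \frac{6}{-2} = 6 \left(- \frac{1}{2}\right) = -3$)
$j{\left(o,v \right)} = -3$
$\left(-18 - 236\right) j{\left(-6,8 \right)} = \left(-18 - 236\right) \left(-3\right) = \left(-254\right) \left(-3\right) = 762$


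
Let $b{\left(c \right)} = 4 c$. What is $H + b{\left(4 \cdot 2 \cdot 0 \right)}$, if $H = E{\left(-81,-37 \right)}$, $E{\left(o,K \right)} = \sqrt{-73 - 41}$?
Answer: $i \sqrt{114} \approx 10.677 i$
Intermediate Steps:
$E{\left(o,K \right)} = i \sqrt{114}$ ($E{\left(o,K \right)} = \sqrt{-114} = i \sqrt{114}$)
$H = i \sqrt{114} \approx 10.677 i$
$H + b{\left(4 \cdot 2 \cdot 0 \right)} = i \sqrt{114} + 4 \cdot 4 \cdot 2 \cdot 0 = i \sqrt{114} + 4 \cdot 8 \cdot 0 = i \sqrt{114} + 4 \cdot 0 = i \sqrt{114} + 0 = i \sqrt{114}$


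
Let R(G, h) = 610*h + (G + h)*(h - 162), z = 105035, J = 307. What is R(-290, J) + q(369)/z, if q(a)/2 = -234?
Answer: 19928815257/105035 ≈ 1.8974e+5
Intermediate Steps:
q(a) = -468 (q(a) = 2*(-234) = -468)
R(G, h) = 610*h + (-162 + h)*(G + h) (R(G, h) = 610*h + (G + h)*(-162 + h) = 610*h + (-162 + h)*(G + h))
R(-290, J) + q(369)/z = (307**2 - 162*(-290) + 448*307 - 290*307) - 468/105035 = (94249 + 46980 + 137536 - 89030) - 468*1/105035 = 189735 - 468/105035 = 19928815257/105035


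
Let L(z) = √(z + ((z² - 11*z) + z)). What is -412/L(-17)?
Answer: -206*√442/221 ≈ -19.597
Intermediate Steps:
L(z) = √(z² - 9*z) (L(z) = √(z + (z² - 10*z)) = √(z² - 9*z))
-412/L(-17) = -412*√442/442 = -206*√442/221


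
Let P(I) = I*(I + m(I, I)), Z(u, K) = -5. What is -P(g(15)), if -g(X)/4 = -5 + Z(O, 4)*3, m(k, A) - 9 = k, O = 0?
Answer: -13520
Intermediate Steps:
m(k, A) = 9 + k
g(X) = 80 (g(X) = -4*(-5 - 5*3) = -4*(-5 - 15) = -4*(-20) = 80)
P(I) = I*(9 + 2*I) (P(I) = I*(I + (9 + I)) = I*(9 + 2*I))
-P(g(15)) = -80*(9 + 2*80) = -80*(9 + 160) = -80*169 = -1*13520 = -13520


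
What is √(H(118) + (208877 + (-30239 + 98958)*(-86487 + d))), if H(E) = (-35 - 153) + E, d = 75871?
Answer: I*√729312097 ≈ 27006.0*I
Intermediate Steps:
H(E) = -188 + E
√(H(118) + (208877 + (-30239 + 98958)*(-86487 + d))) = √((-188 + 118) + (208877 + (-30239 + 98958)*(-86487 + 75871))) = √(-70 + (208877 + 68719*(-10616))) = √(-70 + (208877 - 729520904)) = √(-70 - 729312027) = √(-729312097) = I*√729312097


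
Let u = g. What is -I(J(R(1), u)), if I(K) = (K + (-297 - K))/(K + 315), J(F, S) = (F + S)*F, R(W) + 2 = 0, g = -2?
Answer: 297/323 ≈ 0.91950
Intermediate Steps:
R(W) = -2 (R(W) = -2 + 0 = -2)
u = -2
J(F, S) = F*(F + S)
I(K) = -297/(315 + K)
-I(J(R(1), u)) = -(-297)/(315 - 2*(-2 - 2)) = -(-297)/(315 - 2*(-4)) = -(-297)/(315 + 8) = -(-297)/323 = -1*(-297/323) = 297/323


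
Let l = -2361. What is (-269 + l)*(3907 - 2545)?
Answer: -3582060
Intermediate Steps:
(-269 + l)*(3907 - 2545) = (-269 - 2361)*(3907 - 2545) = -2630*1362 = -3582060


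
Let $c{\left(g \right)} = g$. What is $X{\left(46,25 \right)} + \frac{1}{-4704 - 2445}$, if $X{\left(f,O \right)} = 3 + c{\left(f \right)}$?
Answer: $\frac{350300}{7149} \approx 49.0$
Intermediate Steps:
$X{\left(f,O \right)} = 3 + f$
$X{\left(46,25 \right)} + \frac{1}{-4704 - 2445} = \left(3 + 46\right) + \frac{1}{-4704 - 2445} = 49 + \frac{1}{-7149} = 49 - \frac{1}{7149} = \frac{350300}{7149}$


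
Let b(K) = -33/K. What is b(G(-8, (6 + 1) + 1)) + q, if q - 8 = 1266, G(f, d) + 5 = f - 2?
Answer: 6381/5 ≈ 1276.2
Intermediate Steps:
G(f, d) = -7 + f (G(f, d) = -5 + (f - 2) = -5 + (-2 + f) = -7 + f)
q = 1274 (q = 8 + 1266 = 1274)
b(G(-8, (6 + 1) + 1)) + q = -33/(-7 - 8) + 1274 = -33/(-15) + 1274 = -33*(-1/15) + 1274 = 11/5 + 1274 = 6381/5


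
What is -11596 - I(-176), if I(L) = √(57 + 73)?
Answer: -11596 - √130 ≈ -11607.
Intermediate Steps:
I(L) = √130
-11596 - I(-176) = -11596 - √130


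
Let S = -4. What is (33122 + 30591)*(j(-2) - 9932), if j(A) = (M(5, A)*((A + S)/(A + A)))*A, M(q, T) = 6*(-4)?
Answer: -628210180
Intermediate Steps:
M(q, T) = -24
j(A) = 48 - 12*A (j(A) = (-24*(A - 4)/(A + A))*A = (-24*(-4 + A)/(2*A))*A = (-24*(-4 + A)*1/(2*A))*A = (-12*(-4 + A)/A)*A = 48 - 12*A)
(33122 + 30591)*(j(-2) - 9932) = (33122 + 30591)*((48 - 12*(-2)) - 9932) = 63713*((48 + 24) - 9932) = 63713*(72 - 9932) = 63713*(-9860) = -628210180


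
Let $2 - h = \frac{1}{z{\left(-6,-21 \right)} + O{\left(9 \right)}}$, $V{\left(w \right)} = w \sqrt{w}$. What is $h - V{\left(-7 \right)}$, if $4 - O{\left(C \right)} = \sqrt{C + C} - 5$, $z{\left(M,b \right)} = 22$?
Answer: $\frac{1855}{943} - \frac{3 \sqrt{2}}{943} + 7 i \sqrt{7} \approx 1.9626 + 18.52 i$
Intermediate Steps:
$O{\left(C \right)} = 9 - \sqrt{2} \sqrt{C}$ ($O{\left(C \right)} = 4 - \left(\sqrt{C + C} - 5\right) = 4 - \left(\sqrt{2 C} - 5\right) = 4 - \left(\sqrt{2} \sqrt{C} - 5\right) = 4 - \left(-5 + \sqrt{2} \sqrt{C}\right) = 9 - \sqrt{2} \sqrt{C}$)
$V{\left(w \right)} = w^{\frac{3}{2}}$
$h = 2 - \frac{1}{31 - 3 \sqrt{2}}$ ($h = 2 - \frac{1}{22 + \left(9 - \sqrt{2} \sqrt{9}\right)} = 2 - \frac{1}{22 + \left(9 - \sqrt{2} \cdot 3\right)} = 2 - \frac{1}{22 + \left(9 - 3 \sqrt{2}\right)} = 2 - \frac{1}{31 - 3 \sqrt{2}} \approx 1.9626$)
$h - V{\left(-7 \right)} = \left(\frac{1855}{943} - \frac{3 \sqrt{2}}{943}\right) - \left(-7\right)^{\frac{3}{2}} = \left(\frac{1855}{943} - \frac{3 \sqrt{2}}{943}\right) - - 7 i \sqrt{7} = \left(\frac{1855}{943} - \frac{3 \sqrt{2}}{943}\right) + 7 i \sqrt{7} = \frac{1855}{943} - \frac{3 \sqrt{2}}{943} + 7 i \sqrt{7}$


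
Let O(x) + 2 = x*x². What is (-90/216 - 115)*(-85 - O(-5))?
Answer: -9695/2 ≈ -4847.5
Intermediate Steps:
O(x) = -2 + x³ (O(x) = -2 + x*x² = -2 + x³)
(-90/216 - 115)*(-85 - O(-5)) = (-90/216 - 115)*(-85 - (-2 + (-5)³)) = (-90*1/216 - 115)*(-85 - (-2 - 125)) = (-5/12 - 115)*(-85 - 1*(-127)) = -1385*(-85 + 127)/12 = -1385/12*42 = -9695/2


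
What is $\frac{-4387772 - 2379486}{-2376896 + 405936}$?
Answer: $\frac{3383629}{985480} \approx 3.4335$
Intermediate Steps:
$\frac{-4387772 - 2379486}{-2376896 + 405936} = - \frac{6767258}{-1970960} = \left(-6767258\right) \left(- \frac{1}{1970960}\right) = \frac{3383629}{985480}$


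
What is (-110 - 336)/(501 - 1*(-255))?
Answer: -223/378 ≈ -0.58995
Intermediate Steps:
(-110 - 336)/(501 - 1*(-255)) = -446/(501 + 255) = -446/756 = -446*1/756 = -223/378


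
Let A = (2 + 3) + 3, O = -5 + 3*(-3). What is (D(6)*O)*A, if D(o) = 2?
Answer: -224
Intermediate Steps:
O = -14 (O = -5 - 9 = -14)
A = 8 (A = 5 + 3 = 8)
(D(6)*O)*A = (2*(-14))*8 = -28*8 = -224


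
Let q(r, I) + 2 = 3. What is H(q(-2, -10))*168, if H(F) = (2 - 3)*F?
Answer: -168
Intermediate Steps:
q(r, I) = 1 (q(r, I) = -2 + 3 = 1)
H(F) = -F
H(q(-2, -10))*168 = -1*1*168 = -1*168 = -168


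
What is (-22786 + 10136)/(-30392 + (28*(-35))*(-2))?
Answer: 6325/14216 ≈ 0.44492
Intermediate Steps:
(-22786 + 10136)/(-30392 + (28*(-35))*(-2)) = -12650/(-30392 - 980*(-2)) = -12650/(-30392 + 1960) = -12650/(-28432) = -12650*(-1/28432) = 6325/14216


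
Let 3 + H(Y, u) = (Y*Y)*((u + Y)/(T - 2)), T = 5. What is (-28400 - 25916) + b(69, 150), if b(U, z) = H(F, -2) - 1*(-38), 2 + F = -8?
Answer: -54681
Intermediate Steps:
F = -10 (F = -2 - 8 = -10)
H(Y, u) = -3 + Y**2*(Y/3 + u/3) (H(Y, u) = -3 + (Y*Y)*((u + Y)/(5 - 2)) = -3 + Y**2*((Y + u)/3) = -3 + Y**2*((Y + u)*(1/3)) = -3 + Y**2*(Y/3 + u/3))
b(U, z) = -365 (b(U, z) = (-3 + (1/3)*(-10)**3 + (1/3)*(-2)*(-10)**2) - 1*(-38) = (-3 + (1/3)*(-1000) + (1/3)*(-2)*100) + 38 = (-3 - 1000/3 - 200/3) + 38 = -403 + 38 = -365)
(-28400 - 25916) + b(69, 150) = (-28400 - 25916) - 365 = -54316 - 365 = -54681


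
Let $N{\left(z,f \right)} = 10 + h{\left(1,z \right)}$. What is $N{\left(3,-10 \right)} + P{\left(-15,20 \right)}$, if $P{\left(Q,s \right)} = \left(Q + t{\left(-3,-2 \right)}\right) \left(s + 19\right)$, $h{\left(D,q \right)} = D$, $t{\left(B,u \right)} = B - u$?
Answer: $-613$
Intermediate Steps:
$P{\left(Q,s \right)} = \left(-1 + Q\right) \left(19 + s\right)$ ($P{\left(Q,s \right)} = \left(Q - 1\right) \left(s + 19\right) = \left(Q + \left(-3 + 2\right)\right) \left(19 + s\right) = \left(Q - 1\right) \left(19 + s\right) = \left(-1 + Q\right) \left(19 + s\right)$)
$N{\left(z,f \right)} = 11$ ($N{\left(z,f \right)} = 10 + 1 = 11$)
$N{\left(3,-10 \right)} + P{\left(-15,20 \right)} = 11 - 624 = -613$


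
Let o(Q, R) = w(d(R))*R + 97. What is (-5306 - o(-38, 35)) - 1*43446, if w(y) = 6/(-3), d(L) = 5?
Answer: -48779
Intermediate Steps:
w(y) = -2 (w(y) = 6*(-1/3) = -2)
o(Q, R) = 97 - 2*R (o(Q, R) = -2*R + 97 = 97 - 2*R)
(-5306 - o(-38, 35)) - 1*43446 = (-5306 - (97 - 2*35)) - 1*43446 = (-5306 - (97 - 70)) - 43446 = (-5306 - 1*27) - 43446 = (-5306 - 27) - 43446 = -5333 - 43446 = -48779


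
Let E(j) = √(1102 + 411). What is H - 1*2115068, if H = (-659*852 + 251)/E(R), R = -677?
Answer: -2115068 - 561217*√1513/1513 ≈ -2.1295e+6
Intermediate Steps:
E(j) = √1513
H = -561217*√1513/1513 (H = (-659*852 + 251)/(√1513) = (-561468 + 251)*(√1513/1513) = -561217*√1513/1513 ≈ -14428.)
H - 1*2115068 = -561217*√1513/1513 - 1*2115068 = -561217*√1513/1513 - 2115068 = -2115068 - 561217*√1513/1513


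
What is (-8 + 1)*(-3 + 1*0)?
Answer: 21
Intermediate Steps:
(-8 + 1)*(-3 + 1*0) = -7*(-3 + 0) = -7*(-3) = 21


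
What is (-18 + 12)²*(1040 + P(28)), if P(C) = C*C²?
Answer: 827712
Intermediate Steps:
P(C) = C³
(-18 + 12)²*(1040 + P(28)) = (-18 + 12)²*(1040 + 28³) = (-6)²*(1040 + 21952) = 36*22992 = 827712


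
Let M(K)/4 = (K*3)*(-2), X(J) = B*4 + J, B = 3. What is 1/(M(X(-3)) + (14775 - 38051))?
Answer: -1/23492 ≈ -4.2568e-5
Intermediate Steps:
X(J) = 12 + J (X(J) = 3*4 + J = 12 + J)
M(K) = -24*K (M(K) = 4*((K*3)*(-2)) = 4*((3*K)*(-2)) = 4*(-6*K) = -24*K)
1/(M(X(-3)) + (14775 - 38051)) = 1/(-24*(12 - 3) + (14775 - 38051)) = 1/(-24*9 - 23276) = 1/(-216 - 23276) = 1/(-23492) = -1/23492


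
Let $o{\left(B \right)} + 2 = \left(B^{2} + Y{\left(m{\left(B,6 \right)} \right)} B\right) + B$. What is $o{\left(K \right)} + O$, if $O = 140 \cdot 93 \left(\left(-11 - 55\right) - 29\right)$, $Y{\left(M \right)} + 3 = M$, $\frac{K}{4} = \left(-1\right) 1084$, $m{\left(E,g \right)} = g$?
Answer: $17546650$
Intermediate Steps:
$K = -4336$ ($K = 4 \left(\left(-1\right) 1084\right) = 4 \left(-1084\right) = -4336$)
$Y{\left(M \right)} = -3 + M$
$O = -1236900$ ($O = 13020 \left(-66 - 29\right) = 13020 \left(-95\right) = -1236900$)
$o{\left(B \right)} = -2 + B^{2} + 4 B$ ($o{\left(B \right)} = -2 + \left(\left(B^{2} + \left(-3 + 6\right) B\right) + B\right) = -2 + \left(\left(B^{2} + 3 B\right) + B\right) = -2 + \left(B^{2} + 4 B\right) = -2 + B^{2} + 4 B$)
$o{\left(K \right)} + O = \left(-2 + \left(-4336\right)^{2} + 4 \left(-4336\right)\right) - 1236900 = \left(-2 + 18800896 - 17344\right) - 1236900 = 18783550 - 1236900 = 17546650$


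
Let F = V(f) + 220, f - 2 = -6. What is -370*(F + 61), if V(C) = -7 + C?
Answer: -99900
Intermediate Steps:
f = -4 (f = 2 - 6 = -4)
F = 209 (F = (-7 - 4) + 220 = -11 + 220 = 209)
-370*(F + 61) = -370*(209 + 61) = -370*270 = -99900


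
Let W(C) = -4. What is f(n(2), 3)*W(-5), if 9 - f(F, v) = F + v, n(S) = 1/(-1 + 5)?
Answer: -23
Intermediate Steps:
n(S) = ¼ (n(S) = 1/4 = ¼)
f(F, v) = 9 - F - v (f(F, v) = 9 - (F + v) = 9 + (-F - v) = 9 - F - v)
f(n(2), 3)*W(-5) = (9 - 1*¼ - 1*3)*(-4) = (9 - ¼ - 3)*(-4) = (23/4)*(-4) = -23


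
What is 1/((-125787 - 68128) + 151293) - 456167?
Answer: -19442749875/42622 ≈ -4.5617e+5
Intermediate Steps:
1/((-125787 - 68128) + 151293) - 456167 = 1/(-193915 + 151293) - 456167 = 1/(-42622) - 456167 = -1/42622 - 456167 = -19442749875/42622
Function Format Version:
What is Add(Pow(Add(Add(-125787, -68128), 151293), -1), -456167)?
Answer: Rational(-19442749875, 42622) ≈ -4.5617e+5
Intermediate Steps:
Add(Pow(Add(Add(-125787, -68128), 151293), -1), -456167) = Add(Pow(Add(-193915, 151293), -1), -456167) = Add(Pow(-42622, -1), -456167) = Add(Rational(-1, 42622), -456167) = Rational(-19442749875, 42622)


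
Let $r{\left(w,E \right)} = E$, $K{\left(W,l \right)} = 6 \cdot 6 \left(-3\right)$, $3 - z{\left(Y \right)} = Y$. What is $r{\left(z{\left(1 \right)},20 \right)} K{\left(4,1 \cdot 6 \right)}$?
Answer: $-2160$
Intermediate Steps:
$z{\left(Y \right)} = 3 - Y$
$K{\left(W,l \right)} = -108$ ($K{\left(W,l \right)} = 36 \left(-3\right) = -108$)
$r{\left(z{\left(1 \right)},20 \right)} K{\left(4,1 \cdot 6 \right)} = 20 \left(-108\right) = -2160$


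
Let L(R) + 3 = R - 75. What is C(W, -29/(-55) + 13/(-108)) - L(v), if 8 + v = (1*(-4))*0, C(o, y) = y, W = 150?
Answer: 513257/5940 ≈ 86.407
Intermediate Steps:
v = -8 (v = -8 + (1*(-4))*0 = -8 - 4*0 = -8 + 0 = -8)
L(R) = -78 + R (L(R) = -3 + (R - 75) = -3 + (-75 + R) = -78 + R)
C(W, -29/(-55) + 13/(-108)) - L(v) = (-29/(-55) + 13/(-108)) - (-78 - 8) = (-29*(-1/55) + 13*(-1/108)) - 1*(-86) = (29/55 - 13/108) + 86 = 2417/5940 + 86 = 513257/5940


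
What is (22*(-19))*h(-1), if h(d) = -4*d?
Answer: -1672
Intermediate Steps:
(22*(-19))*h(-1) = (22*(-19))*(-4*(-1)) = -418*4 = -1672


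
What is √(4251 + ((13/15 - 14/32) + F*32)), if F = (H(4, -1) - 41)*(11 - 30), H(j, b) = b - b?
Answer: √105045945/60 ≈ 170.82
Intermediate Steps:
H(j, b) = 0
F = 779 (F = (0 - 41)*(11 - 30) = -41*(-19) = 779)
√(4251 + ((13/15 - 14/32) + F*32)) = √(4251 + ((13/15 - 14/32) + 779*32)) = √(4251 + ((13*(1/15) - 14*1/32) + 24928)) = √(4251 + ((13/15 - 7/16) + 24928)) = √(4251 + (103/240 + 24928)) = √(4251 + 5982823/240) = √(7003063/240) = √105045945/60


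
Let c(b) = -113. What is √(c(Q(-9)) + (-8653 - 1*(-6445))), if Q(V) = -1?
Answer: I*√2321 ≈ 48.177*I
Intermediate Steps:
√(c(Q(-9)) + (-8653 - 1*(-6445))) = √(-113 + (-8653 - 1*(-6445))) = √(-113 + (-8653 + 6445)) = √(-113 - 2208) = √(-2321) = I*√2321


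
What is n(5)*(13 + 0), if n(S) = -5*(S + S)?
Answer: -650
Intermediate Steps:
n(S) = -10*S
n(5)*(13 + 0) = (-10*5)*(13 + 0) = -50*13 = -650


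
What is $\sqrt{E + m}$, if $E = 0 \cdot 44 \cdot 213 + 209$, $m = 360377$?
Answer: $\sqrt{360586} \approx 600.49$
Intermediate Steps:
$E = 209$ ($E = 0 \cdot 213 + 209 = 0 + 209 = 209$)
$\sqrt{E + m} = \sqrt{209 + 360377} = \sqrt{360586}$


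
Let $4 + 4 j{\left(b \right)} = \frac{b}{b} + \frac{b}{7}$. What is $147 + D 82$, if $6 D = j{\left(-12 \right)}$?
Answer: $\frac{3665}{28} \approx 130.89$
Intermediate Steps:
$j{\left(b \right)} = - \frac{3}{4} + \frac{b}{28}$ ($j{\left(b \right)} = -1 + \frac{\frac{b}{b} + \frac{b}{7}}{4} = -1 + \frac{1 + b \frac{1}{7}}{4} = -1 + \frac{1 + \frac{b}{7}}{4} = -1 + \left(\frac{1}{4} + \frac{b}{28}\right) = - \frac{3}{4} + \frac{b}{28}$)
$D = - \frac{11}{56}$ ($D = \frac{- \frac{3}{4} + \frac{1}{28} \left(-12\right)}{6} = \frac{- \frac{3}{4} - \frac{3}{7}}{6} = \frac{1}{6} \left(- \frac{33}{28}\right) = - \frac{11}{56} \approx -0.19643$)
$147 + D 82 = 147 - \frac{451}{28} = \frac{3665}{28}$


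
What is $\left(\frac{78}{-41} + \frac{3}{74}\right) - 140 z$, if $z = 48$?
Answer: $- \frac{20394129}{3034} \approx -6721.9$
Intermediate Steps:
$\left(\frac{78}{-41} + \frac{3}{74}\right) - 140 z = \left(\frac{78}{-41} + \frac{3}{74}\right) - 6720 = \left(78 \left(- \frac{1}{41}\right) + 3 \cdot \frac{1}{74}\right) - 6720 = \left(- \frac{78}{41} + \frac{3}{74}\right) - 6720 = - \frac{5649}{3034} - 6720 = - \frac{20394129}{3034}$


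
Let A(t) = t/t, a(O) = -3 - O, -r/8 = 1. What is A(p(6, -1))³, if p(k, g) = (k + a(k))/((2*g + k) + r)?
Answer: 1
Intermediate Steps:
r = -8 (r = -8*1 = -8)
p(k, g) = -3/(-8 + k + 2*g) (p(k, g) = (k + (-3 - k))/((2*g + k) - 8) = -3/((k + 2*g) - 8) = -3/(-8 + k + 2*g))
A(t) = 1
A(p(6, -1))³ = 1³ = 1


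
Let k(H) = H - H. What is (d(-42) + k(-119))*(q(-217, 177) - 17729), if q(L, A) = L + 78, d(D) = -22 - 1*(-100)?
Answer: -1393704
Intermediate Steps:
d(D) = 78 (d(D) = -22 + 100 = 78)
k(H) = 0
q(L, A) = 78 + L
(d(-42) + k(-119))*(q(-217, 177) - 17729) = (78 + 0)*((78 - 217) - 17729) = 78*(-139 - 17729) = 78*(-17868) = -1393704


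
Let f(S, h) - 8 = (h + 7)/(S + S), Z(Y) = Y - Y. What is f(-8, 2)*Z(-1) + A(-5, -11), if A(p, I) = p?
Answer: -5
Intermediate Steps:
Z(Y) = 0
f(S, h) = 8 + (7 + h)/(2*S) (f(S, h) = 8 + (h + 7)/(S + S) = 8 + (7 + h)/((2*S)) = 8 + (7 + h)*(1/(2*S)) = 8 + (7 + h)/(2*S))
f(-8, 2)*Z(-1) + A(-5, -11) = ((½)*(7 + 2 + 16*(-8))/(-8))*0 - 5 = ((½)*(-⅛)*(7 + 2 - 128))*0 - 5 = ((½)*(-⅛)*(-119))*0 - 5 = (119/16)*0 - 5 = 0 - 5 = -5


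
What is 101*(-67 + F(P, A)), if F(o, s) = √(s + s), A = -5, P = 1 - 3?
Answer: -6767 + 101*I*√10 ≈ -6767.0 + 319.39*I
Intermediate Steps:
P = -2
F(o, s) = √2*√s (F(o, s) = √(2*s) = √2*√s)
101*(-67 + F(P, A)) = 101*(-67 + √2*√(-5)) = 101*(-67 + √2*(I*√5)) = 101*(-67 + I*√10) = -6767 + 101*I*√10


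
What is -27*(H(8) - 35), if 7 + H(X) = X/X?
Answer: 1107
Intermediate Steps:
H(X) = -6 (H(X) = -7 + X/X = -7 + 1 = -6)
-27*(H(8) - 35) = -27*(-6 - 35) = -27*(-41) = 1107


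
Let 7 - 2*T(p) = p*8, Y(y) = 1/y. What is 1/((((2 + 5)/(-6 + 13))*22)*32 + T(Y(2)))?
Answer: 2/1411 ≈ 0.0014174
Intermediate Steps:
T(p) = 7/2 - 4*p (T(p) = 7/2 - p*8/2 = 7/2 - 4*p)
1/((((2 + 5)/(-6 + 13))*22)*32 + T(Y(2))) = 1/((((2 + 5)/(-6 + 13))*22)*32 + (7/2 - 4/2)) = 1/(((7/7)*22)*32 + (7/2 - 4*½)) = 1/(((7*(⅐))*22)*32 + (7/2 - 2)) = 1/((1*22)*32 + 3/2) = 1/(22*32 + 3/2) = 1/(704 + 3/2) = 1/(1411/2) = 2/1411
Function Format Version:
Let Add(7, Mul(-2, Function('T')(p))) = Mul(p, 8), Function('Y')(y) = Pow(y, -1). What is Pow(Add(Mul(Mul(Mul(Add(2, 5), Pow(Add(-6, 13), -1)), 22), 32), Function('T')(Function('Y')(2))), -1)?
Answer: Rational(2, 1411) ≈ 0.0014174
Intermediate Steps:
Function('T')(p) = Add(Rational(7, 2), Mul(-4, p)) (Function('T')(p) = Add(Rational(7, 2), Mul(Rational(-1, 2), Mul(p, 8))) = Add(Rational(7, 2), Mul(Rational(-1, 2), Mul(8, p))) = Add(Rational(7, 2), Mul(-4, p)))
Pow(Add(Mul(Mul(Mul(Add(2, 5), Pow(Add(-6, 13), -1)), 22), 32), Function('T')(Function('Y')(2))), -1) = Pow(Add(Mul(Mul(Mul(Add(2, 5), Pow(Add(-6, 13), -1)), 22), 32), Add(Rational(7, 2), Mul(-4, Pow(2, -1)))), -1) = Pow(Add(Mul(Mul(Mul(7, Pow(7, -1)), 22), 32), Add(Rational(7, 2), Mul(-4, Rational(1, 2)))), -1) = Pow(Add(Mul(Mul(Mul(7, Rational(1, 7)), 22), 32), Add(Rational(7, 2), -2)), -1) = Pow(Add(Mul(Mul(1, 22), 32), Rational(3, 2)), -1) = Pow(Add(Mul(22, 32), Rational(3, 2)), -1) = Pow(Add(704, Rational(3, 2)), -1) = Pow(Rational(1411, 2), -1) = Rational(2, 1411)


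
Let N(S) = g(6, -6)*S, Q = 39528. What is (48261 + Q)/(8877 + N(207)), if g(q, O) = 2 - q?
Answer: 29263/2683 ≈ 10.907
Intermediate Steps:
N(S) = -4*S (N(S) = (2 - 1*6)*S = (2 - 6)*S = -4*S)
(48261 + Q)/(8877 + N(207)) = (48261 + 39528)/(8877 - 4*207) = 87789/(8877 - 828) = 87789/8049 = 87789*(1/8049) = 29263/2683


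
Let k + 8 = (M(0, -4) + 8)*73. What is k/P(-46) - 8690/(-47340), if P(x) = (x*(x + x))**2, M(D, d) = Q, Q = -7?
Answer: 7781972383/42392553408 ≈ 0.18357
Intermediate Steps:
M(D, d) = -7
P(x) = 4*x**4 (P(x) = (x*(2*x))**2 = (2*x**2)**2 = 4*x**4)
k = 65 (k = -8 + (-7 + 8)*73 = -8 + 1*73 = -8 + 73 = 65)
k/P(-46) - 8690/(-47340) = 65/((4*(-46)**4)) - 8690/(-47340) = 65/((4*4477456)) - 8690*(-1/47340) = 65/17909824 + 869/4734 = 7781972383/42392553408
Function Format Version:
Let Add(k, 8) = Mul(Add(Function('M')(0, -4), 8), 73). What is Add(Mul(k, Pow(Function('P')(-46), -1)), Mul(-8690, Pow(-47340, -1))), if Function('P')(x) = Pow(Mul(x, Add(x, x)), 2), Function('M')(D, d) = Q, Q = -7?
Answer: Rational(7781972383, 42392553408) ≈ 0.18357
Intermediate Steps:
Function('M')(D, d) = -7
Function('P')(x) = Mul(4, Pow(x, 4)) (Function('P')(x) = Pow(Mul(x, Mul(2, x)), 2) = Pow(Mul(2, Pow(x, 2)), 2) = Mul(4, Pow(x, 4)))
k = 65 (k = Add(-8, Mul(Add(-7, 8), 73)) = Add(-8, Mul(1, 73)) = Add(-8, 73) = 65)
Add(Mul(k, Pow(Function('P')(-46), -1)), Mul(-8690, Pow(-47340, -1))) = Add(Mul(65, Pow(Mul(4, Pow(-46, 4)), -1)), Mul(-8690, Pow(-47340, -1))) = Add(Mul(65, Pow(Mul(4, 4477456), -1)), Mul(-8690, Rational(-1, 47340))) = Add(Mul(65, Pow(17909824, -1)), Rational(869, 4734)) = Add(Mul(65, Rational(1, 17909824)), Rational(869, 4734)) = Add(Rational(65, 17909824), Rational(869, 4734)) = Rational(7781972383, 42392553408)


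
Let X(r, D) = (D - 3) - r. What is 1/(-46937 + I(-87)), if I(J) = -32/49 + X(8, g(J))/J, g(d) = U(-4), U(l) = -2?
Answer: -4263/200094578 ≈ -2.1305e-5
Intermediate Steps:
g(d) = -2
X(r, D) = -3 + D - r (X(r, D) = (-3 + D) - r = -3 + D - r)
I(J) = -32/49 - 13/J (I(J) = -32/49 + (-3 - 2 - 1*8)/J = -32*1/49 + (-3 - 2 - 8)/J = -32/49 - 13/J)
1/(-46937 + I(-87)) = 1/(-46937 + (-32/49 - 13/(-87))) = 1/(-46937 + (-32/49 - 13*(-1/87))) = 1/(-46937 + (-32/49 + 13/87)) = 1/(-46937 - 2147/4263) = 1/(-200094578/4263) = -4263/200094578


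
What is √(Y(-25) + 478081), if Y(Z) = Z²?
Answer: √478706 ≈ 691.89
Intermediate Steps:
√(Y(-25) + 478081) = √((-25)² + 478081) = √(625 + 478081) = √478706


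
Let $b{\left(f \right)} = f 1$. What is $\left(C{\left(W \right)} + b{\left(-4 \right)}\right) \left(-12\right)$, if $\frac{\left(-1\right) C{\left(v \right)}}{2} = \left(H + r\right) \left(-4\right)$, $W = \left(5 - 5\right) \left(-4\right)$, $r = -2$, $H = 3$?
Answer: $-48$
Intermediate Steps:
$b{\left(f \right)} = f$
$W = 0$ ($W = 0 \left(-4\right) = 0$)
$C{\left(v \right)} = 8$ ($C{\left(v \right)} = - 2 \left(3 - 2\right) \left(-4\right) = - 2 \cdot 1 \left(-4\right) = \left(-2\right) \left(-4\right) = 8$)
$\left(C{\left(W \right)} + b{\left(-4 \right)}\right) \left(-12\right) = \left(8 - 4\right) \left(-12\right) = 4 \left(-12\right) = -48$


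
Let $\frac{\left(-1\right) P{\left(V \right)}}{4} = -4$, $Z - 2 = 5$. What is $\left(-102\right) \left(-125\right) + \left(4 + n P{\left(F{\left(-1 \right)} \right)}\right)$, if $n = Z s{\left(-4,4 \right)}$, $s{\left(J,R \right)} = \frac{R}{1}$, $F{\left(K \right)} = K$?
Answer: $13202$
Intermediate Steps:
$s{\left(J,R \right)} = R$ ($s{\left(J,R \right)} = R 1 = R$)
$Z = 7$ ($Z = 2 + 5 = 7$)
$P{\left(V \right)} = 16$ ($P{\left(V \right)} = \left(-4\right) \left(-4\right) = 16$)
$n = 28$ ($n = 7 \cdot 4 = 28$)
$\left(-102\right) \left(-125\right) + \left(4 + n P{\left(F{\left(-1 \right)} \right)}\right) = \left(-102\right) \left(-125\right) + \left(4 + 28 \cdot 16\right) = 12750 + \left(4 + 448\right) = 12750 + 452 = 13202$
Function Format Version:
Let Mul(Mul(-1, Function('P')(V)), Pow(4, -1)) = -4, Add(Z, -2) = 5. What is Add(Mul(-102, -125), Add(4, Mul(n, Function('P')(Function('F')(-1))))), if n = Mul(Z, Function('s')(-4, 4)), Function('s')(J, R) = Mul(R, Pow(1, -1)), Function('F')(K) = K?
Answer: 13202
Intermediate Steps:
Function('s')(J, R) = R (Function('s')(J, R) = Mul(R, 1) = R)
Z = 7 (Z = Add(2, 5) = 7)
Function('P')(V) = 16 (Function('P')(V) = Mul(-4, -4) = 16)
n = 28 (n = Mul(7, 4) = 28)
Add(Mul(-102, -125), Add(4, Mul(n, Function('P')(Function('F')(-1))))) = Add(Mul(-102, -125), Add(4, Mul(28, 16))) = Add(12750, Add(4, 448)) = Add(12750, 452) = 13202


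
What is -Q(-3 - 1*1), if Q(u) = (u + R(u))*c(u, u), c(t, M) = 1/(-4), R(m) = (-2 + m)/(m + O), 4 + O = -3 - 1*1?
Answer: -7/8 ≈ -0.87500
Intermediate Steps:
O = -8 (O = -4 + (-3 - 1*1) = -4 + (-3 - 1) = -4 - 4 = -8)
R(m) = (-2 + m)/(-8 + m) (R(m) = (-2 + m)/(m - 8) = (-2 + m)/(-8 + m))
c(t, M) = -¼
Q(u) = -u/4 - (-2 + u)/(4*(-8 + u)) (Q(u) = (u + (-2 + u)/(-8 + u))*(-¼) = -u/4 - (-2 + u)/(4*(-8 + u)))
-Q(-3 - 1*1) = -(2 - (-3 - 1*1) - (-3 - 1*1)*(-8 + (-3 - 1*1)))/(4*(-8 + (-3 - 1*1))) = -(2 - (-3 - 1) - (-3 - 1)*(-8 + (-3 - 1)))/(4*(-8 + (-3 - 1))) = -(2 - 1*(-4) - 1*(-4)*(-8 - 4))/(4*(-8 - 4)) = -(2 + 4 - 1*(-4)*(-12))/(4*(-12)) = -(-1)*(2 + 4 - 48)/(4*12) = -(-1)*(-42)/(4*12) = -1*7/8 = -7/8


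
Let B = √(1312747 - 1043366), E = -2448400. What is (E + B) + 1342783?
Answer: -1105617 + √269381 ≈ -1.1051e+6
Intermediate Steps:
B = √269381 ≈ 519.02
(E + B) + 1342783 = (-2448400 + √269381) + 1342783 = -1105617 + √269381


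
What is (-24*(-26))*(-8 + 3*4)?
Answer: 2496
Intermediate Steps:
(-24*(-26))*(-8 + 3*4) = 624*(-8 + 12) = 624*4 = 2496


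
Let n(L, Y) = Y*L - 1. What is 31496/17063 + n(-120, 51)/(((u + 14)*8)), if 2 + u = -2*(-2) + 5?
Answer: -99151295/2866584 ≈ -34.589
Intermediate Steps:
n(L, Y) = -1 + L*Y (n(L, Y) = L*Y - 1 = -1 + L*Y)
u = 7 (u = -2 + (-2*(-2) + 5) = -2 + (4 + 5) = -2 + 9 = 7)
31496/17063 + n(-120, 51)/(((u + 14)*8)) = 31496/17063 + (-1 - 120*51)/(((7 + 14)*8)) = 31496*(1/17063) + (-1 - 6120)/((21*8)) = 31496/17063 - 6121/168 = -99151295/2866584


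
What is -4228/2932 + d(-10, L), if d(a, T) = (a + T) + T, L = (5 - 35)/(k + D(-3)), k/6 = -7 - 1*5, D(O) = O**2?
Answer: -161467/15393 ≈ -10.490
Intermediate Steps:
k = -72 (k = 6*(-7 - 1*5) = 6*(-7 - 5) = 6*(-12) = -72)
L = 10/21 (L = (5 - 35)/(-72 + (-3)**2) = -30/(-72 + 9) = -30/(-63) = -30*(-1/63) = 10/21 ≈ 0.47619)
d(a, T) = a + 2*T (d(a, T) = (T + a) + T = a + 2*T)
-4228/2932 + d(-10, L) = -4228/2932 + (-10 + 2*(10/21)) = -4228*1/2932 + (-10 + 20/21) = -1057/733 - 190/21 = -161467/15393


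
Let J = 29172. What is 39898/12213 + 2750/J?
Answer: 18143791/5398146 ≈ 3.3611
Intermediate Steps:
39898/12213 + 2750/J = 39898/12213 + 2750/29172 = 39898*(1/12213) + 2750*(1/29172) = 39898/12213 + 125/1326 = 18143791/5398146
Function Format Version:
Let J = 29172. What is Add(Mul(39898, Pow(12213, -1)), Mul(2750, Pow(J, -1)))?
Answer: Rational(18143791, 5398146) ≈ 3.3611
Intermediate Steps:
Add(Mul(39898, Pow(12213, -1)), Mul(2750, Pow(J, -1))) = Add(Mul(39898, Pow(12213, -1)), Mul(2750, Pow(29172, -1))) = Add(Mul(39898, Rational(1, 12213)), Mul(2750, Rational(1, 29172))) = Add(Rational(39898, 12213), Rational(125, 1326)) = Rational(18143791, 5398146)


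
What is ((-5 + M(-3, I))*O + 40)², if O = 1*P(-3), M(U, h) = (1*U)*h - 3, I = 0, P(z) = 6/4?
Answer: 784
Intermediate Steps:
P(z) = 3/2 (P(z) = 6*(¼) = 3/2)
M(U, h) = -3 + U*h (M(U, h) = U*h - 3 = -3 + U*h)
O = 3/2 (O = 1*(3/2) = 3/2 ≈ 1.5000)
((-5 + M(-3, I))*O + 40)² = ((-5 + (-3 - 3*0))*(3/2) + 40)² = ((-5 + (-3 + 0))*(3/2) + 40)² = ((-5 - 3)*(3/2) + 40)² = (-8*3/2 + 40)² = (-12 + 40)² = 28² = 784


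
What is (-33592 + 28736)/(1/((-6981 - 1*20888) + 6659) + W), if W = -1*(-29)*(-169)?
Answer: 102995760/103950211 ≈ 0.99082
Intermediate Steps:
W = -4901 (W = 29*(-169) = -4901)
(-33592 + 28736)/(1/((-6981 - 1*20888) + 6659) + W) = (-33592 + 28736)/(1/((-6981 - 1*20888) + 6659) - 4901) = -4856/(1/((-6981 - 20888) + 6659) - 4901) = -4856/(1/(-27869 + 6659) - 4901) = -4856/(1/(-21210) - 4901) = -4856/(-1/21210 - 4901) = -4856/(-103950211/21210) = -4856*(-21210/103950211) = 102995760/103950211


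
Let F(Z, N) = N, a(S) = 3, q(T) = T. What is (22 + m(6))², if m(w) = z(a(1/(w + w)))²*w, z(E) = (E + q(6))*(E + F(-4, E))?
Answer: 306880324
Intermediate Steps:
z(E) = 2*E*(6 + E) (z(E) = (E + 6)*(E + E) = (6 + E)*(2*E) = 2*E*(6 + E))
m(w) = 2916*w (m(w) = (2*3*(6 + 3))²*w = (2*3*9)²*w = 54²*w = 2916*w)
(22 + m(6))² = (22 + 2916*6)² = (22 + 17496)² = 17518² = 306880324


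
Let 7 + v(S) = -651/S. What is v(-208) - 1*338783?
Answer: -70467669/208 ≈ -3.3879e+5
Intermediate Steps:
v(S) = -7 - 651/S
v(-208) - 1*338783 = (-7 - 651/(-208)) - 1*338783 = (-7 - 651*(-1/208)) - 338783 = (-7 + 651/208) - 338783 = -805/208 - 338783 = -70467669/208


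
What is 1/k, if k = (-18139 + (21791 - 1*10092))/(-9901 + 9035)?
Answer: 433/3220 ≈ 0.13447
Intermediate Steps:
k = 3220/433 (k = (-18139 + (21791 - 10092))/(-866) = (-18139 + 11699)*(-1/866) = -6440*(-1/866) = 3220/433 ≈ 7.4365)
1/k = 1/(3220/433) = 433/3220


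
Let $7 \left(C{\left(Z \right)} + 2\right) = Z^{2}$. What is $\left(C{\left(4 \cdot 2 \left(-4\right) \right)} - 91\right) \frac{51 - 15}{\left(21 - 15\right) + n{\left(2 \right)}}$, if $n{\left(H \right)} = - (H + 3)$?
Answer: $\frac{13428}{7} \approx 1918.3$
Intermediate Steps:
$n{\left(H \right)} = -3 - H$ ($n{\left(H \right)} = - (3 + H) = -3 - H$)
$C{\left(Z \right)} = -2 + \frac{Z^{2}}{7}$
$\left(C{\left(4 \cdot 2 \left(-4\right) \right)} - 91\right) \frac{51 - 15}{\left(21 - 15\right) + n{\left(2 \right)}} = \left(\left(-2 + \frac{\left(4 \cdot 2 \left(-4\right)\right)^{2}}{7}\right) - 91\right) \frac{51 - 15}{\left(21 - 15\right) - 5} = \left(\left(-2 + \frac{\left(8 \left(-4\right)\right)^{2}}{7}\right) - 91\right) \frac{36}{\left(21 - 15\right) - 5} = \left(\left(-2 + \frac{\left(-32\right)^{2}}{7}\right) - 91\right) \frac{36}{6 - 5} = \left(\left(-2 + \frac{1}{7} \cdot 1024\right) - 91\right) \frac{36}{1} = \left(\left(-2 + \frac{1024}{7}\right) - 91\right) 36 \cdot 1 = \left(\frac{1010}{7} - 91\right) 36 = \frac{373}{7} \cdot 36 = \frac{13428}{7}$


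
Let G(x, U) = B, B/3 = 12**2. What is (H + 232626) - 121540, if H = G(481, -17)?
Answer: 111518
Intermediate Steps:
B = 432 (B = 3*12**2 = 3*144 = 432)
G(x, U) = 432
H = 432
(H + 232626) - 121540 = (432 + 232626) - 121540 = 233058 - 121540 = 111518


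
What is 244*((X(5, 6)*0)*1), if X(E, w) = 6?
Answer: 0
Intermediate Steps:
244*((X(5, 6)*0)*1) = 244*((6*0)*1) = 244*(0*1) = 244*0 = 0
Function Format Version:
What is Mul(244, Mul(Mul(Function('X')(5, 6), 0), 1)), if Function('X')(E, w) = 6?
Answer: 0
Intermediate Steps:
Mul(244, Mul(Mul(Function('X')(5, 6), 0), 1)) = Mul(244, Mul(Mul(6, 0), 1)) = Mul(244, Mul(0, 1)) = Mul(244, 0) = 0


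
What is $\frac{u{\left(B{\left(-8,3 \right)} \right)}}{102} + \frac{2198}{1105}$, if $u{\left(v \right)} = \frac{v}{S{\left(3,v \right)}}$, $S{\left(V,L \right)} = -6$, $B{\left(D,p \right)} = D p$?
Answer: $\frac{6724}{3315} \approx 2.0284$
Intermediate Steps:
$u{\left(v \right)} = - \frac{v}{6}$ ($u{\left(v \right)} = \frac{v}{-6} = v \left(- \frac{1}{6}\right) = - \frac{v}{6}$)
$\frac{u{\left(B{\left(-8,3 \right)} \right)}}{102} + \frac{2198}{1105} = \frac{\left(- \frac{1}{6}\right) \left(\left(-8\right) 3\right)}{102} + \frac{2198}{1105} = \left(- \frac{1}{6}\right) \left(-24\right) \frac{1}{102} + 2198 \cdot \frac{1}{1105} = 4 \cdot \frac{1}{102} + \frac{2198}{1105} = \frac{2}{51} + \frac{2198}{1105} = \frac{6724}{3315}$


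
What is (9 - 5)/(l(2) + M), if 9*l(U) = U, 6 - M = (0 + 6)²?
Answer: -9/67 ≈ -0.13433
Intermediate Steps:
M = -30 (M = 6 - (0 + 6)² = 6 - 1*6² = 6 - 1*36 = 6 - 36 = -30)
l(U) = U/9
(9 - 5)/(l(2) + M) = (9 - 5)/((⅑)*2 - 30) = 4/(2/9 - 30) = 4/(-268/9) = 4*(-9/268) = -9/67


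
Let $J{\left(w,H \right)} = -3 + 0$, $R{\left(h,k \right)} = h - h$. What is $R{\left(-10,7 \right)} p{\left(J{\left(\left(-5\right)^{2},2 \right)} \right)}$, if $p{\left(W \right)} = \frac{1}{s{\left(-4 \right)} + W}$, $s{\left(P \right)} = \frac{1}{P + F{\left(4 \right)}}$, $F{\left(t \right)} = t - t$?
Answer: $0$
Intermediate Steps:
$R{\left(h,k \right)} = 0$
$F{\left(t \right)} = 0$
$J{\left(w,H \right)} = -3$
$s{\left(P \right)} = \frac{1}{P}$ ($s{\left(P \right)} = \frac{1}{P + 0} = \frac{1}{P}$)
$p{\left(W \right)} = \frac{1}{- \frac{1}{4} + W}$ ($p{\left(W \right)} = \frac{1}{\frac{1}{-4} + W} = \frac{1}{- \frac{1}{4} + W}$)
$R{\left(-10,7 \right)} p{\left(J{\left(\left(-5\right)^{2},2 \right)} \right)} = 0 \frac{4}{-1 + 4 \left(-3\right)} = 0 \frac{4}{-1 - 12} = 0 \frac{4}{-13} = 0 \cdot 4 \left(- \frac{1}{13}\right) = 0 \left(- \frac{4}{13}\right) = 0$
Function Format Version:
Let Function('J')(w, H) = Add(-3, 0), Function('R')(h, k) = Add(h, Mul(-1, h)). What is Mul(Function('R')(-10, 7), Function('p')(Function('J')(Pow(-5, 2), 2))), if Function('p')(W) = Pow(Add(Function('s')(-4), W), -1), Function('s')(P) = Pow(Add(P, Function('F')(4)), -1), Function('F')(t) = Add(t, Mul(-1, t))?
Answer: 0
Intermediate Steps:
Function('R')(h, k) = 0
Function('F')(t) = 0
Function('J')(w, H) = -3
Function('s')(P) = Pow(P, -1) (Function('s')(P) = Pow(Add(P, 0), -1) = Pow(P, -1))
Function('p')(W) = Pow(Add(Rational(-1, 4), W), -1) (Function('p')(W) = Pow(Add(Pow(-4, -1), W), -1) = Pow(Add(Rational(-1, 4), W), -1))
Mul(Function('R')(-10, 7), Function('p')(Function('J')(Pow(-5, 2), 2))) = Mul(0, Mul(4, Pow(Add(-1, Mul(4, -3)), -1))) = Mul(0, Mul(4, Pow(Add(-1, -12), -1))) = Mul(0, Mul(4, Pow(-13, -1))) = Mul(0, Mul(4, Rational(-1, 13))) = Mul(0, Rational(-4, 13)) = 0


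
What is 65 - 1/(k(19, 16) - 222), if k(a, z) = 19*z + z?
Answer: 6369/98 ≈ 64.990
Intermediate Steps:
k(a, z) = 20*z
65 - 1/(k(19, 16) - 222) = 65 - 1/(20*16 - 222) = 65 - 1/(320 - 222) = 65 - 1/98 = 6369/98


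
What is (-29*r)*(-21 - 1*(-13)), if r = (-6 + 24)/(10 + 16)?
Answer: 2088/13 ≈ 160.62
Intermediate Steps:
r = 9/13 (r = 18/26 = 18*(1/26) = 9/13 ≈ 0.69231)
(-29*r)*(-21 - 1*(-13)) = (-29*9/13)*(-21 - 1*(-13)) = -261*(-21 + 13)/13 = -261/13*(-8) = 2088/13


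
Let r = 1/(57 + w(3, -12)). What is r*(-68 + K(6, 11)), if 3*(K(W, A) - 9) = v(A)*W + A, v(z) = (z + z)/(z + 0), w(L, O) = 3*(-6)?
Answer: -154/117 ≈ -1.3162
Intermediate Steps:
w(L, O) = -18
v(z) = 2 (v(z) = (2*z)/z = 2)
K(W, A) = 9 + A/3 + 2*W/3 (K(W, A) = 9 + (2*W + A)/3 = 9 + (A + 2*W)/3 = 9 + (A/3 + 2*W/3) = 9 + A/3 + 2*W/3)
r = 1/39 (r = 1/(57 - 18) = 1/39 ≈ 0.025641)
r*(-68 + K(6, 11)) = (-68 + (9 + (⅓)*11 + (⅔)*6))/39 = (-68 + (9 + 11/3 + 4))/39 = (-68 + 50/3)/39 = (1/39)*(-154/3) = -154/117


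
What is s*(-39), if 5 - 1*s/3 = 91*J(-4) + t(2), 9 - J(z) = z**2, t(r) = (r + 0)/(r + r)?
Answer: -150111/2 ≈ -75056.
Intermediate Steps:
t(r) = 1/2 (t(r) = r/((2*r)) = r*(1/(2*r)) = 1/2)
J(z) = 9 - z**2
s = 3849/2 (s = 15 - 3*(91*(9 - 1*(-4)**2) + 1/2) = 15 - 3*(91*(9 - 1*16) + 1/2) = 15 - 3*(91*(9 - 16) + 1/2) = 15 - 3*(91*(-7) + 1/2) = 15 - 3*(-637 + 1/2) = 15 - 3*(-1273/2) = 15 + 3819/2 = 3849/2 ≈ 1924.5)
s*(-39) = (3849/2)*(-39) = -150111/2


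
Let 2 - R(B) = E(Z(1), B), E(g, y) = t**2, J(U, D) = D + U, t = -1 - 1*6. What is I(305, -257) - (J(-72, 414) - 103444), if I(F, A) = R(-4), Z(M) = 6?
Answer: 103055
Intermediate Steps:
t = -7 (t = -1 - 6 = -7)
E(g, y) = 49 (E(g, y) = (-7)**2 = 49)
R(B) = -47 (R(B) = 2 - 1*49 = 2 - 49 = -47)
I(F, A) = -47
I(305, -257) - (J(-72, 414) - 103444) = -47 - ((414 - 72) - 103444) = -47 - (342 - 103444) = -47 - 1*(-103102) = -47 + 103102 = 103055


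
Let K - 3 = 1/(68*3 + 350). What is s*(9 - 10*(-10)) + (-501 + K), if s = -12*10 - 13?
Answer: -8307229/554 ≈ -14995.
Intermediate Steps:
K = 1663/554 (K = 3 + 1/(68*3 + 350) = 3 + 1/(204 + 350) = 3 + 1/554 = 1663/554 ≈ 3.0018)
s = -133 (s = -120 - 13 = -133)
s*(9 - 10*(-10)) + (-501 + K) = -133*(9 - 10*(-10)) + (-501 + 1663/554) = -133*(9 + 100) - 275891/554 = -133*109 - 275891/554 = -14497 - 275891/554 = -8307229/554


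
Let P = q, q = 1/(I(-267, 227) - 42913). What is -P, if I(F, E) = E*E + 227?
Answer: -1/8843 ≈ -0.00011308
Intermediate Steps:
I(F, E) = 227 + E² (I(F, E) = E² + 227 = 227 + E²)
q = 1/8843 (q = 1/((227 + 227²) - 42913) = 1/((227 + 51529) - 42913) = 1/(51756 - 42913) = 1/8843 ≈ 0.00011308)
P = 1/8843 ≈ 0.00011308
-P = -1*1/8843 = -1/8843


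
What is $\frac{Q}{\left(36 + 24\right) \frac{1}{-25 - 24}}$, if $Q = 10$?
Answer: $- \frac{49}{6} \approx -8.1667$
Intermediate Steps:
$\frac{Q}{\left(36 + 24\right) \frac{1}{-25 - 24}} = \frac{10}{\left(36 + 24\right) \frac{1}{-25 - 24}} = \frac{10}{60 \frac{1}{-49}} = \frac{10}{60 \left(- \frac{1}{49}\right)} = \frac{10}{- \frac{60}{49}} = 10 \left(- \frac{49}{60}\right) = - \frac{49}{6}$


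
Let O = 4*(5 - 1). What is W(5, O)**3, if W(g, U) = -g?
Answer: -125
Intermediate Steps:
O = 16 (O = 4*4 = 16)
W(5, O)**3 = (-1*5)**3 = (-5)**3 = -125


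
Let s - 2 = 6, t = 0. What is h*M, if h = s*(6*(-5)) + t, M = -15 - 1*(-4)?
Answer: 2640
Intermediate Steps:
s = 8 (s = 2 + 6 = 8)
M = -11 (M = -15 + 4 = -11)
h = -240 (h = 8*(6*(-5)) + 0 = 8*(-30) + 0 = -240 + 0 = -240)
h*M = -240*(-11) = 2640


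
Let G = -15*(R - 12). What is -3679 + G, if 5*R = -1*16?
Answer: -3451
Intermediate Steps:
R = -16/5 (R = (-1*16)/5 = (1/5)*(-16) = -16/5 ≈ -3.2000)
G = 228 (G = -15*(-16/5 - 12) = -15*(-76/5) = 228)
-3679 + G = -3679 + 228 = -3451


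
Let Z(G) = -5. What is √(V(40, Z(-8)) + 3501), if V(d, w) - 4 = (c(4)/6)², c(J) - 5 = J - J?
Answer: √126205/6 ≈ 59.209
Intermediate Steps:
c(J) = 5 (c(J) = 5 + (J - J) = 5 + 0 = 5)
V(d, w) = 169/36 (V(d, w) = 4 + (5/6)² = 4 + (5*(⅙))² = 4 + (⅚)² = 4 + 25/36 = 169/36)
√(V(40, Z(-8)) + 3501) = √(169/36 + 3501) = √(126205/36) = √126205/6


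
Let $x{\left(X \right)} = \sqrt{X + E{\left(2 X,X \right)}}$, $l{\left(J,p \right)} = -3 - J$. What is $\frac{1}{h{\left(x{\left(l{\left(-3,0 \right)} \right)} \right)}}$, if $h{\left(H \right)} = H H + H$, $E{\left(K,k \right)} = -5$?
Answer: $- \frac{\sqrt{5}}{- 5 i + 5 \sqrt{5}} \approx -0.16667 - 0.074536 i$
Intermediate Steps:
$x{\left(X \right)} = \sqrt{-5 + X}$ ($x{\left(X \right)} = \sqrt{X - 5} = \sqrt{-5 + X}$)
$h{\left(H \right)} = H + H^{2}$ ($h{\left(H \right)} = H^{2} + H = H + H^{2}$)
$\frac{1}{h{\left(x{\left(l{\left(-3,0 \right)} \right)} \right)}} = \frac{1}{\sqrt{-5 - 0} \left(1 + \sqrt{-5 - 0}\right)} = \frac{1}{\sqrt{-5 + \left(-3 + 3\right)} \left(1 + \sqrt{-5 + \left(-3 + 3\right)}\right)} = \frac{1}{\sqrt{-5 + 0} \left(1 + \sqrt{-5 + 0}\right)} = \frac{1}{\sqrt{-5} \left(1 + \sqrt{-5}\right)} = \frac{1}{i \sqrt{5} \left(1 + i \sqrt{5}\right)} = - \frac{i \sqrt{5}}{5 \left(1 + i \sqrt{5}\right)}$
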